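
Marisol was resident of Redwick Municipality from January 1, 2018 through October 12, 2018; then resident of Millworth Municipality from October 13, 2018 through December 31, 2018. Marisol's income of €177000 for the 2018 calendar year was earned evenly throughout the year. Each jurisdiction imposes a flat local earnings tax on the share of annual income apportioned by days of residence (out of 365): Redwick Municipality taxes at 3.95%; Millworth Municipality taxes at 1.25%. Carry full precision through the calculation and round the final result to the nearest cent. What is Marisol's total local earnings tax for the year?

€5944.05

Redwick Municipality, January 1 – October 12, 2018: 285 days → €177000 × 3.95% × 285/365 = €5459.1164
Millworth Municipality, October 13 – December 31, 2018: 80 days → €177000 × 1.25% × 80/365 = €484.9315
Total = €5944.0479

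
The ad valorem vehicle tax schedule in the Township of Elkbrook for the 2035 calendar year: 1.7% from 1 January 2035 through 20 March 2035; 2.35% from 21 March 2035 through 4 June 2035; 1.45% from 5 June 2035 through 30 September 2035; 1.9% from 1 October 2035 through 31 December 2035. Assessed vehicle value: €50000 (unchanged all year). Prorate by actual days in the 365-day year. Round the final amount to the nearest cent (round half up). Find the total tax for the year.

1 January – 20 March 2035: 79 days at 1.7% → €50000 × 1.7% × 79/365 = €183.9726
21 March – 4 June 2035: 76 days at 2.35% → €50000 × 2.35% × 76/365 = €244.6575
5 June – 30 September 2035: 118 days at 1.45% → €50000 × 1.45% × 118/365 = €234.3836
1 October – 31 December 2035: 92 days at 1.9% → €50000 × 1.9% × 92/365 = €239.4521
Total = €902.4658

€902.47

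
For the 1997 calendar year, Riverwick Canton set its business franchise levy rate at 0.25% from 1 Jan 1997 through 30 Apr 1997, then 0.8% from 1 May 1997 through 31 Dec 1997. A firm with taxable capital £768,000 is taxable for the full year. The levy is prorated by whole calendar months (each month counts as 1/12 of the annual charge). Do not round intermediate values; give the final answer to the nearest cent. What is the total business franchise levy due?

£4,736.00

1 Jan – 30 Apr 1997: 4 months at 0.25% → £768,000 × 0.25% × 4/12 = £640.0000
1 May – 31 Dec 1997: 8 months at 0.8% → £768,000 × 0.8% × 8/12 = £4,096.0000
Total = £4,736.0000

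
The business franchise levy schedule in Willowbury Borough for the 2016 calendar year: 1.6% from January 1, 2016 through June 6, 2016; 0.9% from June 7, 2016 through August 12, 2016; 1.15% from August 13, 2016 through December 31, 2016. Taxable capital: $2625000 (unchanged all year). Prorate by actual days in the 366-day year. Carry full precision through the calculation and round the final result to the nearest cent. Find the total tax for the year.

$34085.55

January 1 – June 6, 2016: 158 days at 1.6% → $2625000 × 1.6% × 158/366 = $18131.1475
June 7 – August 12, 2016: 67 days at 0.9% → $2625000 × 0.9% × 67/366 = $4324.7951
August 13 – December 31, 2016: 141 days at 1.15% → $2625000 × 1.15% × 141/366 = $11629.6107
Total = $34085.5533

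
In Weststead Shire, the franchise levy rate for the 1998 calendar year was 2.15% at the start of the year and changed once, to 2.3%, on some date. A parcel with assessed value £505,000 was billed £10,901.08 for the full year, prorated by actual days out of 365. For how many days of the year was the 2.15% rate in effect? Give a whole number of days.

344 days

Let d = days at the first rate; then 365 − d days at the second rate.
£505,000 × [2.15%·d + 2.3%·(365−d)] / 365 = £10,901.08
Solving gives d = 344, so the new rate took effect on 11 December 1998.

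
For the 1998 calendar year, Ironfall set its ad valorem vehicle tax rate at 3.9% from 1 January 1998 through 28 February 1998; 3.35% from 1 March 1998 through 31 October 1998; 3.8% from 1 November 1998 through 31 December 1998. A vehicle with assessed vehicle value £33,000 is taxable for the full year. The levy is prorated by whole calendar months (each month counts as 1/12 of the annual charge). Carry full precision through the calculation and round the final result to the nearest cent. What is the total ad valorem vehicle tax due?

1 January – 28 February 1998: 2 months at 3.9% → £33,000 × 3.9% × 2/12 = £214.5000
1 March – 31 October 1998: 8 months at 3.35% → £33,000 × 3.35% × 8/12 = £737.0000
1 November – 31 December 1998: 2 months at 3.8% → £33,000 × 3.8% × 2/12 = £209.0000
Total = £1,160.5000

£1,160.50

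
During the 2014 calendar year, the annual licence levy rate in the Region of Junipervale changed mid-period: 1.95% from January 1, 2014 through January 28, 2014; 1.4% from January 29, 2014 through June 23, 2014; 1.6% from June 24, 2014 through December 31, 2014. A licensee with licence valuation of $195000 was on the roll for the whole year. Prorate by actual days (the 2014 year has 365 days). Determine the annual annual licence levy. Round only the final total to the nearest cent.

January 1 – January 28, 2014: 28 days at 1.95% → $195000 × 1.95% × 28/365 = $291.6986
January 29 – June 23, 2014: 146 days at 1.4% → $195000 × 1.4% × 146/365 = $1092.0000
June 24 – December 31, 2014: 191 days at 1.6% → $195000 × 1.6% × 191/365 = $1632.6575
Total = $3016.3562

$3016.36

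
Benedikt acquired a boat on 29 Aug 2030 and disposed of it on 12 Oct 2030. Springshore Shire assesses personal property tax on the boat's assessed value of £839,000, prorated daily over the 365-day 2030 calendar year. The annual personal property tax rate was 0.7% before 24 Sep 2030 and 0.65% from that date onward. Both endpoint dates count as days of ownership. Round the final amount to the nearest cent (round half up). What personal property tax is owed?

29 Aug – 23 Sep 2030: 26 days at 0.7% → £839,000 × 0.7% × 26/365 = £418.3507
24 Sep – 12 Oct 2030: 19 days at 0.65% → £839,000 × 0.65% × 19/365 = £283.8808
Total = £702.2315

£702.23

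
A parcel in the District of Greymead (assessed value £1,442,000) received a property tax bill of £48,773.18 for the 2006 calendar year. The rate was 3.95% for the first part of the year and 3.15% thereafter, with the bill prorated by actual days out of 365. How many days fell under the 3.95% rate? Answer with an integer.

Let d = days at the first rate; then 365 − d days at the second rate.
£1,442,000 × [3.95%·d + 3.15%·(365−d)] / 365 = £48,773.18
Solving gives d = 106, so the new rate took effect on April 17, 2006.

106 days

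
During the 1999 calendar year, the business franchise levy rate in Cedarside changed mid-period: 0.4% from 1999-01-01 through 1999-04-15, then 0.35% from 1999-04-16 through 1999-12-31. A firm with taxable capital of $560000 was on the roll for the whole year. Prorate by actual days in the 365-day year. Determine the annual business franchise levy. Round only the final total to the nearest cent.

$2040.55

1999-01-01 to 1999-04-15: 105 days at 0.4% → $560000 × 0.4% × 105/365 = $644.3836
1999-04-16 to 1999-12-31: 260 days at 0.35% → $560000 × 0.35% × 260/365 = $1396.1644
Total = $2040.5479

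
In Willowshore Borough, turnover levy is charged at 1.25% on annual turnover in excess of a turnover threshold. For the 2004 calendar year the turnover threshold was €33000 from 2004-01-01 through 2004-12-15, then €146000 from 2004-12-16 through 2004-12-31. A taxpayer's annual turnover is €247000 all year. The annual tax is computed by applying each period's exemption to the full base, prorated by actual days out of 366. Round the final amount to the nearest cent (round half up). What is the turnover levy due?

2004-01-01 to 2004-12-15: 350 days, exemption €33000 → (€247000 − €33000) × 1.25% × 350/366 = €2558.0601
2004-12-16 to 2004-12-31: 16 days, exemption €146000 → (€247000 − €146000) × 1.25% × 16/366 = €55.1913
Total = €2613.2514

€2613.25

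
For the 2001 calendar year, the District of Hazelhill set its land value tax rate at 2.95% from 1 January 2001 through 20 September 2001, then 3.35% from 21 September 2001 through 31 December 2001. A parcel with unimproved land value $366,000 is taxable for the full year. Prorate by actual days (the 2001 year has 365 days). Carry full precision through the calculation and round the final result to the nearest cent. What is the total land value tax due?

1 January – 20 September 2001: 263 days at 2.95% → $366,000 × 2.95% × 263/365 = $7,779.7562
21 September – 31 December 2001: 102 days at 3.35% → $366,000 × 3.35% × 102/365 = $3,426.3616
Total = $11,206.1178

$11,206.12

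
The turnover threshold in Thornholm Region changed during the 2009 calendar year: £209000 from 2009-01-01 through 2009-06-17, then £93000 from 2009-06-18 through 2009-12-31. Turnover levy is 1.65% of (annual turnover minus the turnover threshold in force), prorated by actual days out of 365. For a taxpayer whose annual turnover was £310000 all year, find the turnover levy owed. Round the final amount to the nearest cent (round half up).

2009-01-01 to 2009-06-17: 168 days, exemption £209000 → (£310000 − £209000) × 1.65% × 168/365 = £767.0466
2009-06-18 to 2009-12-31: 197 days, exemption £93000 → (£310000 − £93000) × 1.65% × 197/365 = £1932.4890
Total = £2699.5356

£2699.54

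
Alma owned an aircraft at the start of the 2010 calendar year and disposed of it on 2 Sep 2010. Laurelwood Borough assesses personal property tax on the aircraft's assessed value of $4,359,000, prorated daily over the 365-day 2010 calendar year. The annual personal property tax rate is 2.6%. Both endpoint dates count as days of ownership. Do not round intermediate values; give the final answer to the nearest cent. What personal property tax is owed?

$76,073.51

Days held (1 Jan – 2 Sep 2010): 245 out of 365
Tax = $4,359,000 × 2.6% × 245/365 = $76,073.5068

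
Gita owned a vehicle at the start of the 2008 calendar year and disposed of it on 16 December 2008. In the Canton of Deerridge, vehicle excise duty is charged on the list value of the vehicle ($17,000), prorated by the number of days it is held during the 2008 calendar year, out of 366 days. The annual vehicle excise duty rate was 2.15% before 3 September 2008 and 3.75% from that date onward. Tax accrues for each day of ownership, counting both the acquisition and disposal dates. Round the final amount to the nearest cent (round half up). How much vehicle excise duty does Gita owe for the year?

$428.55

1 January – 2 September 2008: 246 days at 2.15% → $17,000 × 2.15% × 246/366 = $245.6639
3 September – 16 December 2008: 105 days at 3.75% → $17,000 × 3.75% × 105/366 = $182.8893
Total = $428.5533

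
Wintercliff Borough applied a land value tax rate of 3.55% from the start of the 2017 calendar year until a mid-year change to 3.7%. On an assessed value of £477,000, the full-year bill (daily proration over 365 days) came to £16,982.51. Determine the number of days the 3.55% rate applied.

340 days

Let d = days at the first rate; then 365 − d days at the second rate.
£477,000 × [3.55%·d + 3.7%·(365−d)] / 365 = £16,982.51
Solving gives d = 340, so the new rate took effect on 7 December 2017.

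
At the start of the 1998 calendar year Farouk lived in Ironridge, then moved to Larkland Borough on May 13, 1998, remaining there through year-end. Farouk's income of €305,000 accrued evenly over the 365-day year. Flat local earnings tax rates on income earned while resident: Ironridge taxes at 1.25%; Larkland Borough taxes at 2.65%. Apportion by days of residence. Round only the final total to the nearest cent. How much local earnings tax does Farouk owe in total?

€6,538.28

Ironridge, January 1 – May 12, 1998: 132 days → €305,000 × 1.25% × 132/365 = €1,378.7671
Larkland Borough, May 13 – December 31, 1998: 233 days → €305,000 × 2.65% × 233/365 = €5,159.5137
Total = €6,538.2808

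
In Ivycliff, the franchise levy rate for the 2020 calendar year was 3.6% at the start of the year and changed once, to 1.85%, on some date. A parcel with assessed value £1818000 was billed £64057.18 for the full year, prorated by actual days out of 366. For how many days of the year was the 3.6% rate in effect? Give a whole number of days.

Let d = days at the first rate; then 366 − d days at the second rate.
£1818000 × [3.6%·d + 1.85%·(366−d)] / 366 = £64057.18
Solving gives d = 350, so the new rate took effect on December 16, 2020.

350 days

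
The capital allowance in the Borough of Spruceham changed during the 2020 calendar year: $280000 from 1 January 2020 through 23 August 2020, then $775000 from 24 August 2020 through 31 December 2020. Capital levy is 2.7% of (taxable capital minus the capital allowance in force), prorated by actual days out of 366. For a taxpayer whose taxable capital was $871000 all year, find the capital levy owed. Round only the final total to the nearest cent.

$11209.87

1 January – 23 August 2020: 236 days, exemption $280000 → ($871000 − $280000) × 2.7% × 236/366 = $10289.2131
24 August – 31 December 2020: 130 days, exemption $775000 → ($871000 − $775000) × 2.7% × 130/366 = $920.6557
Total = $11209.8689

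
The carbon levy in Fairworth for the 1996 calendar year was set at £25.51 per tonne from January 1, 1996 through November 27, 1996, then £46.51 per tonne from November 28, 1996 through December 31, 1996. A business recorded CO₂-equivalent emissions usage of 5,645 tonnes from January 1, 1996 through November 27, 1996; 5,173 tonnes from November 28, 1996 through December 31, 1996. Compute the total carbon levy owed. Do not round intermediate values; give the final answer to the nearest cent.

£384600.18

January 1 – November 27, 1996: 5,645 tonnes at £25.51/tonne → £144003.95
November 28 – December 31, 1996: 5,173 tonnes at £46.51/tonne → £240596.23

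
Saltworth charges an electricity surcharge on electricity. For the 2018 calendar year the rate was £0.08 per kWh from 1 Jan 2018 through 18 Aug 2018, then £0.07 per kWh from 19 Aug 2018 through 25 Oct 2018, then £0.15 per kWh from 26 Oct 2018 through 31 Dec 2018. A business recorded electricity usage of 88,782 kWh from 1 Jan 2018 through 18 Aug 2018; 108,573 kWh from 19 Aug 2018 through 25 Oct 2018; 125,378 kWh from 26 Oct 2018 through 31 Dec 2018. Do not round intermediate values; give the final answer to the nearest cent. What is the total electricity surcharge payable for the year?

£33,509.37

1 Jan – 18 Aug 2018: 88,782 kWh at £0.08/kWh → £7,102.56
19 Aug – 25 Oct 2018: 108,573 kWh at £0.07/kWh → £7,600.11
26 Oct – 31 Dec 2018: 125,378 kWh at £0.15/kWh → £18,806.70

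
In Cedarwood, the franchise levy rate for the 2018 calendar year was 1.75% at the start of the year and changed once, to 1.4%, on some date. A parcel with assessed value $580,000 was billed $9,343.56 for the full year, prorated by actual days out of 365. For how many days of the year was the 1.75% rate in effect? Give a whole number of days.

Let d = days at the first rate; then 365 − d days at the second rate.
$580,000 × [1.75%·d + 1.4%·(365−d)] / 365 = $9,343.56
Solving gives d = 220, so the new rate took effect on August 9, 2018.

220 days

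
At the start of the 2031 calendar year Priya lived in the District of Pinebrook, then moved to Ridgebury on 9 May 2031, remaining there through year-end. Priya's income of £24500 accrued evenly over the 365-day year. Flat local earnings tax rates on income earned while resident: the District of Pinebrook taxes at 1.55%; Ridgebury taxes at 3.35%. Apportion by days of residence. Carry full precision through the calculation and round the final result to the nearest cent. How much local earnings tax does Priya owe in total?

The District of Pinebrook, 1 January – 8 May 2031: 128 days → £24500 × 1.55% × 128/365 = £133.1726
Ridgebury, 9 May – 31 December 2031: 237 days → £24500 × 3.35% × 237/365 = £532.9253
Total = £666.0979

£666.10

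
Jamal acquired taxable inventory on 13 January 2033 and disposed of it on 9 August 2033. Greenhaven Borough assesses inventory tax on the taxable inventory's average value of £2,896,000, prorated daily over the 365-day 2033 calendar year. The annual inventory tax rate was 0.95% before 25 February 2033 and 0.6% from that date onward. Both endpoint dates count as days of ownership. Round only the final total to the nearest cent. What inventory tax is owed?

13 January – 24 February 2033: 43 days at 0.95% → £2,896,000 × 0.95% × 43/365 = £3,241.1397
25 February – 9 August 2033: 166 days at 0.6% → £2,896,000 × 0.6% × 166/365 = £7,902.5096
Total = £11,143.6493

£11,143.65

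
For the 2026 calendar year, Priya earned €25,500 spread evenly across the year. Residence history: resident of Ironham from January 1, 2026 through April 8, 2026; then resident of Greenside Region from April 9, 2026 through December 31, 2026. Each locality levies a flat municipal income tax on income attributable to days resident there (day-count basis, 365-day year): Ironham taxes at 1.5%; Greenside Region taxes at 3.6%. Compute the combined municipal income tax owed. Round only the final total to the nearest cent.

Ironham, January 1 – April 8, 2026: 98 days → €25,500 × 1.5% × 98/365 = €102.6986
Greenside Region, April 9 – December 31, 2026: 267 days → €25,500 × 3.6% × 267/365 = €671.5233
Total = €774.2219

€774.22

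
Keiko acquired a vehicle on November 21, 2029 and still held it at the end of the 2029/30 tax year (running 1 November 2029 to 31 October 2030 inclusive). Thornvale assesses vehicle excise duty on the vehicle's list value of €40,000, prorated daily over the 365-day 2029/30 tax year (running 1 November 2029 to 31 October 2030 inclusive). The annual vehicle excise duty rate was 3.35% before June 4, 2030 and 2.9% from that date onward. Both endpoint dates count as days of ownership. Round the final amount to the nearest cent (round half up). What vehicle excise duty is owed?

€1,192.60

November 21, 2029 – June 3, 2030: 195 days at 3.35% → €40,000 × 3.35% × 195/365 = €715.8904
June 4 – October 31, 2030: 150 days at 2.9% → €40,000 × 2.9% × 150/365 = €476.7123
Total = €1,192.6027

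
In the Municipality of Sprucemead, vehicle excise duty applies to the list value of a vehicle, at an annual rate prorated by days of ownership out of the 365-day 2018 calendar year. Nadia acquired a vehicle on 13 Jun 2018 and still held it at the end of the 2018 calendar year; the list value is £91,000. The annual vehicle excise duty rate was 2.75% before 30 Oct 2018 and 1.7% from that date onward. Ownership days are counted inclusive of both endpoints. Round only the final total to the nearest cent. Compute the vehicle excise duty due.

£1,220.02

13 Jun – 29 Oct 2018: 139 days at 2.75% → £91,000 × 2.75% × 139/365 = £953.0068
30 Oct – 31 Dec 2018: 63 days at 1.7% → £91,000 × 1.7% × 63/365 = £267.0164
Total = £1,220.0233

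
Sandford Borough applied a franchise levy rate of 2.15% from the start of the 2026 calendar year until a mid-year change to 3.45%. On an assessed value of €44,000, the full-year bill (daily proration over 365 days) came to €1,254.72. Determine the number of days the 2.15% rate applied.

Let d = days at the first rate; then 365 − d days at the second rate.
€44,000 × [2.15%·d + 3.45%·(365−d)] / 365 = €1,254.72
Solving gives d = 168, so the new rate took effect on June 18, 2026.

168 days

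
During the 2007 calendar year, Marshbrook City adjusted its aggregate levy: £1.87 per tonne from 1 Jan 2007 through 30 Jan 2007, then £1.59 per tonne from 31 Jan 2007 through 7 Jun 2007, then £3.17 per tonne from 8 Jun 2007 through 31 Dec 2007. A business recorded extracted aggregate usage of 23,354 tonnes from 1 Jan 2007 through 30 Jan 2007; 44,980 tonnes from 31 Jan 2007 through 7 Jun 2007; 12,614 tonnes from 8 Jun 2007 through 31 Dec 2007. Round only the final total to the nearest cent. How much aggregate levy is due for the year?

1 Jan – 30 Jan 2007: 23,354 tonnes at £1.87/tonne → £43,671.98
31 Jan – 7 Jun 2007: 44,980 tonnes at £1.59/tonne → £71,518.20
8 Jun – 31 Dec 2007: 12,614 tonnes at £3.17/tonne → £39,986.38

£155,176.56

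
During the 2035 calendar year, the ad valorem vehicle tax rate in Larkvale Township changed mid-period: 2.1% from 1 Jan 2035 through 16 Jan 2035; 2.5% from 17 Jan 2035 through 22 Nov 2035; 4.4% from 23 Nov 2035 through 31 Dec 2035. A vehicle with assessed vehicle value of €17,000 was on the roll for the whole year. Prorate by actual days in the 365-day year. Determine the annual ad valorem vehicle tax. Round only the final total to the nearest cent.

€456.53

1 Jan – 16 Jan 2035: 16 days at 2.1% → €17,000 × 2.1% × 16/365 = €15.6493
17 Jan – 22 Nov 2035: 310 days at 2.5% → €17,000 × 2.5% × 310/365 = €360.9589
23 Nov – 31 Dec 2035: 39 days at 4.4% → €17,000 × 4.4% × 39/365 = €79.9233
Total = €456.5315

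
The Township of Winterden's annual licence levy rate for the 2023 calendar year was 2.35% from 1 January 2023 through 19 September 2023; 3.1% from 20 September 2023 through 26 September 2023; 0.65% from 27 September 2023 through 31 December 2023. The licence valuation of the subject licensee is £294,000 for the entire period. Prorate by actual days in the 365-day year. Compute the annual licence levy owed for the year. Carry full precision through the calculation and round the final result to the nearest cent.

1 January – 19 September 2023: 262 days at 2.35% → £294,000 × 2.35% × 262/365 = £4,959.3370
20 September – 26 September 2023: 7 days at 3.1% → £294,000 × 3.1% × 7/365 = £174.7890
27 September – 31 December 2023: 96 days at 0.65% → £294,000 × 0.65% × 96/365 = £502.6192
Total = £5,636.7452

£5,636.75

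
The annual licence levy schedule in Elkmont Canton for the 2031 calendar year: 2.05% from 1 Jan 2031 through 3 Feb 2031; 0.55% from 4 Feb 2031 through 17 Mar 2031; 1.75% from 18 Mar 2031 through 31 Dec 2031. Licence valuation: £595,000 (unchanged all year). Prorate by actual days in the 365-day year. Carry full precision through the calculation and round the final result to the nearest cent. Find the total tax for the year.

1 Jan – 3 Feb 2031: 34 days at 2.05% → £595,000 × 2.05% × 34/365 = £1,136.2055
4 Feb – 17 Mar 2031: 42 days at 0.55% → £595,000 × 0.55% × 42/365 = £376.5616
18 Mar – 31 Dec 2031: 289 days at 1.75% → £595,000 × 1.75% × 289/365 = £8,244.4178
Total = £9,757.1849

£9,757.18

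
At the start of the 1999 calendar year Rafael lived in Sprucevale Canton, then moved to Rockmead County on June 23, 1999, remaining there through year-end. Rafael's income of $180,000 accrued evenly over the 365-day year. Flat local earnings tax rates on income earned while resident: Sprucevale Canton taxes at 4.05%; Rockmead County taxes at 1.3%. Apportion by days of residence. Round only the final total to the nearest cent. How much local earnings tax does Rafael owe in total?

Sprucevale Canton, January 1 – June 22, 1999: 173 days → $180,000 × 4.05% × 173/365 = $3,455.2603
Rockmead County, June 23 – December 31, 1999: 192 days → $180,000 × 1.3% × 192/365 = $1,230.9041
Total = $4,686.1644

$4,686.16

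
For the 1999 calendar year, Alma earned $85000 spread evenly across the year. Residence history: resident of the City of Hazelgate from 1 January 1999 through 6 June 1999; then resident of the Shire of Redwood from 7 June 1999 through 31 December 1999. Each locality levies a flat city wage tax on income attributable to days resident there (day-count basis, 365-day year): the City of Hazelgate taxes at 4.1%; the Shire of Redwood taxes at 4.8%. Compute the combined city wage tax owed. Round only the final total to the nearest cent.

The City of Hazelgate, 1 January – 6 June 1999: 157 days → $85000 × 4.1% × 157/365 = $1499.0274
The Shire of Redwood, 7 June – 31 December 1999: 208 days → $85000 × 4.8% × 208/365 = $2325.0411
Total = $3824.0685

$3824.07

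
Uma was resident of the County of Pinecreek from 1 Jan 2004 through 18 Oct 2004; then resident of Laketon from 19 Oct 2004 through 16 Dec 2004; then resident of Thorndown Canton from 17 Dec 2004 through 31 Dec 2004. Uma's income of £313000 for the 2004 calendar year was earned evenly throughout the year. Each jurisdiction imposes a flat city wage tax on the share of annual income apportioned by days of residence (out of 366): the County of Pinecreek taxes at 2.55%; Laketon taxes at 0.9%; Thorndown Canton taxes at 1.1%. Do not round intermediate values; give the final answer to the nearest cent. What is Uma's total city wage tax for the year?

£6962.97

The County of Pinecreek, 1 Jan – 18 Oct 2004: 292 days → £313000 × 2.55% × 292/366 = £6367.7541
Laketon, 19 Oct – 16 Dec 2004: 59 days → £313000 × 0.9% × 59/366 = £454.1066
Thorndown Canton, 17 Dec – 31 Dec 2004: 15 days → £313000 × 1.1% × 15/366 = £141.1066
Total = £6962.9672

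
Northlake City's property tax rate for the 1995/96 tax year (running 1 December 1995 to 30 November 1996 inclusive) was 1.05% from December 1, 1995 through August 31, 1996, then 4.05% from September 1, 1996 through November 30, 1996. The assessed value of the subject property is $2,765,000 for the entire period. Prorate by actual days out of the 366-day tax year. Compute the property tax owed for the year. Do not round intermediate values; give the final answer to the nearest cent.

December 1, 1995 – August 31, 1996: 275 days at 1.05% → $2,765,000 × 1.05% × 275/366 = $21,814.0369
September 1 – November 30, 1996: 91 days at 4.05% → $2,765,000 × 4.05% × 91/366 = $27,842.6434
Total = $49,656.6803

$49,656.68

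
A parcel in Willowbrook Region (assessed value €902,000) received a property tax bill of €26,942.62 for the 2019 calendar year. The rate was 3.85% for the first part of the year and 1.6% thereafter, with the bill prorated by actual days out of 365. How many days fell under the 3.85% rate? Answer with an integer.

Let d = days at the first rate; then 365 − d days at the second rate.
€902,000 × [3.85%·d + 1.6%·(365−d)] / 365 = €26,942.62
Solving gives d = 225, so the new rate took effect on 14 August 2019.

225 days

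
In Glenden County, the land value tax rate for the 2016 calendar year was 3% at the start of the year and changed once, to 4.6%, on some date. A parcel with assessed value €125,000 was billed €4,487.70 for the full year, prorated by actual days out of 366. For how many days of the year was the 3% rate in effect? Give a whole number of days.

231 days

Let d = days at the first rate; then 366 − d days at the second rate.
€125,000 × [3%·d + 4.6%·(366−d)] / 366 = €4,487.70
Solving gives d = 231, so the new rate took effect on August 19, 2016.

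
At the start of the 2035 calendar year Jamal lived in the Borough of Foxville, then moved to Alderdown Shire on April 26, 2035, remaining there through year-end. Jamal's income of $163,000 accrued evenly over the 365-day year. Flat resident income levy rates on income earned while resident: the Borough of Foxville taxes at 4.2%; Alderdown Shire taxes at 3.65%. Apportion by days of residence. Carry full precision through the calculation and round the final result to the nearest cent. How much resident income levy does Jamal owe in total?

The Borough of Foxville, January 1 – April 25, 2035: 115 days → $163,000 × 4.2% × 115/365 = $2,156.9589
Alderdown Shire, April 26 – December 31, 2035: 250 days → $163,000 × 3.65% × 250/365 = $4,075.0000
Total = $6,231.9589

$6,231.96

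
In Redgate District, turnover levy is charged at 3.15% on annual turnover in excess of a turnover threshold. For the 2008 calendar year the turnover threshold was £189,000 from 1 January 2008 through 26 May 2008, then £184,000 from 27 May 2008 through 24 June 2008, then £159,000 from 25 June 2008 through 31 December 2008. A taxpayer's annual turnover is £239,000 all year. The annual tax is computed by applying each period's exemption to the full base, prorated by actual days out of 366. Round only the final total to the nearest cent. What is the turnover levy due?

£2,078.05

1 January – 26 May 2008: 147 days, exemption £189,000 → (£239,000 − £189,000) × 3.15% × 147/366 = £632.5820
27 May – 24 June 2008: 29 days, exemption £184,000 → (£239,000 − £184,000) × 3.15% × 29/366 = £137.2746
25 June – 31 December 2008: 190 days, exemption £159,000 → (£239,000 − £159,000) × 3.15% × 190/366 = £1,308.1967
Total = £2,078.0533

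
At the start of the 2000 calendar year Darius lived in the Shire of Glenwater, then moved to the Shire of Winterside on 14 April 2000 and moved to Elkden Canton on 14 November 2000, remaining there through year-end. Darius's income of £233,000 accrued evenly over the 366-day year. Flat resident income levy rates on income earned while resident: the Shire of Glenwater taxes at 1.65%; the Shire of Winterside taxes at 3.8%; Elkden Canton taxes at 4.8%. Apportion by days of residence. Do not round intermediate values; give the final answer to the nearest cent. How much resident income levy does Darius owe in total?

The Shire of Glenwater, 1 January – 13 April 2000: 104 days → £233,000 × 1.65% × 104/366 = £1,092.4262
The Shire of Winterside, 14 April – 13 November 2000: 214 days → £233,000 × 3.8% × 214/366 = £5,176.9290
Elkden Canton, 14 November – 31 December 2000: 48 days → £233,000 × 4.8% × 48/366 = £1,466.7541
Total = £7,736.1093

£7,736.11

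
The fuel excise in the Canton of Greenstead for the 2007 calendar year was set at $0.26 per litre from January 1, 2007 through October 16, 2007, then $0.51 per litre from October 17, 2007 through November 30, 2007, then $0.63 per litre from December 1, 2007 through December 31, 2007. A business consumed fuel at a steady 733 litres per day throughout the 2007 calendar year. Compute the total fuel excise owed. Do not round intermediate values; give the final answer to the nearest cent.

January 1 – October 16, 2007: 289 days × 733 litres/day = 211,837 litres at $0.26/litre → $55,077.62
October 17 – November 30, 2007: 45 days × 733 litres/day = 32,985 litres at $0.51/litre → $16,822.35
December 1 – December 31, 2007: 31 days × 733 litres/day = 22,723 litres at $0.63/litre → $14,315.49

$86,215.46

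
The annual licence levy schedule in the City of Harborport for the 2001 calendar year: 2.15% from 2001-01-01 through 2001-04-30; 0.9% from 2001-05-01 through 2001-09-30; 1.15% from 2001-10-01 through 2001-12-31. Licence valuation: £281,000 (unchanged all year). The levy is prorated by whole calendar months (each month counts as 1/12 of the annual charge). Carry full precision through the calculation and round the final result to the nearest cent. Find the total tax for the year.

2001-01-01 to 2001-04-30: 4 months at 2.15% → £281,000 × 2.15% × 4/12 = £2,013.8333
2001-05-01 to 2001-09-30: 5 months at 0.9% → £281,000 × 0.9% × 5/12 = £1,053.7500
2001-10-01 to 2001-12-31: 3 months at 1.15% → £281,000 × 1.15% × 3/12 = £807.8750
Total = £3,875.4583

£3,875.46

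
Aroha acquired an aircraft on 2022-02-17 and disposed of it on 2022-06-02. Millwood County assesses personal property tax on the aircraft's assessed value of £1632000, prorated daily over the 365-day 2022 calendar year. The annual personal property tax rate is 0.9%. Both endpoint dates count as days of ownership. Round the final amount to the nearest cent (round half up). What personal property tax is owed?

£4265.56

Days held (2022-02-17 to 2022-06-02): 106 out of 365
Tax = £1632000 × 0.9% × 106/365 = £4265.5562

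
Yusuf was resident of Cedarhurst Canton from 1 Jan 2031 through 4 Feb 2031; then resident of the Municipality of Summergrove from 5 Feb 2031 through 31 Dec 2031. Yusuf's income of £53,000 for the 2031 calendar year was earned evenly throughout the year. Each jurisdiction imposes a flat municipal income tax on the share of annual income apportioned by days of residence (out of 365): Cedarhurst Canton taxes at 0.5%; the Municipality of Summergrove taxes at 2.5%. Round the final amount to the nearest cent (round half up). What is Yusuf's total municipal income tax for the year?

Cedarhurst Canton, 1 Jan – 4 Feb 2031: 35 days → £53,000 × 0.5% × 35/365 = £25.4110
The Municipality of Summergrove, 5 Feb – 31 Dec 2031: 330 days → £53,000 × 2.5% × 330/365 = £1,197.9452
Total = £1,223.3562

£1,223.36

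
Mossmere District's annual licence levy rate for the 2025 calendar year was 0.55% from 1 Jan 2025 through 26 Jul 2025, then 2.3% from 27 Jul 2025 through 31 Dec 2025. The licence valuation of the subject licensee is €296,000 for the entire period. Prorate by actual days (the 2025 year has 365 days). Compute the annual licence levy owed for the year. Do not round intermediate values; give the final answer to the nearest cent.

1 Jan – 26 Jul 2025: 207 days at 0.55% → €296,000 × 0.55% × 207/365 = €923.2767
27 Jul – 31 Dec 2025: 158 days at 2.3% → €296,000 × 2.3% × 158/365 = €2,947.0247
Total = €3,870.3014

€3,870.30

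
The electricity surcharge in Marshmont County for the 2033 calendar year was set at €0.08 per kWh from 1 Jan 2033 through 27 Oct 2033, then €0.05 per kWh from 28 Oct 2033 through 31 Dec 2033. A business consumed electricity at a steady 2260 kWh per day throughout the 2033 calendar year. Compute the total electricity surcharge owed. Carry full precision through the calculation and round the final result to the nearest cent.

€61585.00

1 Jan – 27 Oct 2033: 300 days × 2260 kWh/day = 678,000 kWh at €0.08/kWh → €54240.00
28 Oct – 31 Dec 2033: 65 days × 2260 kWh/day = 146,900 kWh at €0.05/kWh → €7345.00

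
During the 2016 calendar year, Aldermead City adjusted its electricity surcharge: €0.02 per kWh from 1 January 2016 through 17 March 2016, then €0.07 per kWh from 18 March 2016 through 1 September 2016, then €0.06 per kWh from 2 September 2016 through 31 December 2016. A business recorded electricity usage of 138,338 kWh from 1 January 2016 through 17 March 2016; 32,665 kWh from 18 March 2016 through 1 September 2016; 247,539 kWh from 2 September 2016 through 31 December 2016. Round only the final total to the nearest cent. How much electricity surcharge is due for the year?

1 January – 17 March 2016: 138,338 kWh at €0.02/kWh → €2,766.76
18 March – 1 September 2016: 32,665 kWh at €0.07/kWh → €2,286.55
2 September – 31 December 2016: 247,539 kWh at €0.06/kWh → €14,852.34

€19,905.65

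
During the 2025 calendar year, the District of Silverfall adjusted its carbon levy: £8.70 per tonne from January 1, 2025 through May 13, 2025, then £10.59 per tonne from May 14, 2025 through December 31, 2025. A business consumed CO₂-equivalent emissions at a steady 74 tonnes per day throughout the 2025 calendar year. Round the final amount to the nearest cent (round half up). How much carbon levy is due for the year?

£267,434.52

January 1 – May 13, 2025: 133 days × 74 tonnes/day = 9,842 tonnes at £8.70/tonne → £85,625.40
May 14 – December 31, 2025: 232 days × 74 tonnes/day = 17,168 tonnes at £10.59/tonne → £181,809.12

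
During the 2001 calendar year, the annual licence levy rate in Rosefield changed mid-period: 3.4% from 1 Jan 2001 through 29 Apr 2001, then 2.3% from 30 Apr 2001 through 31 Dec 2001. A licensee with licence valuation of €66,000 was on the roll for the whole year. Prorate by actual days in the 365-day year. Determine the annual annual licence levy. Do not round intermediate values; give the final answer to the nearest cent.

€1,754.70

1 Jan – 29 Apr 2001: 119 days at 3.4% → €66,000 × 3.4% × 119/365 = €731.6055
30 Apr – 31 Dec 2001: 246 days at 2.3% → €66,000 × 2.3% × 246/365 = €1,023.0904
Total = €1,754.6959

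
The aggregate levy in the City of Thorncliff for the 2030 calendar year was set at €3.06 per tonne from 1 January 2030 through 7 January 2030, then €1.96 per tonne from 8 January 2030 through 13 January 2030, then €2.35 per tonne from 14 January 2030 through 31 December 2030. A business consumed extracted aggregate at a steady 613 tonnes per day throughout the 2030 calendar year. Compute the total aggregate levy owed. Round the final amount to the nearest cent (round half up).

€527,412.94

1 January – 7 January 2030: 7 days × 613 tonnes/day = 4,291 tonnes at €3.06/tonne → €13,130.46
8 January – 13 January 2030: 6 days × 613 tonnes/day = 3,678 tonnes at €1.96/tonne → €7,208.88
14 January – 31 December 2030: 352 days × 613 tonnes/day = 215,776 tonnes at €2.35/tonne → €507,073.60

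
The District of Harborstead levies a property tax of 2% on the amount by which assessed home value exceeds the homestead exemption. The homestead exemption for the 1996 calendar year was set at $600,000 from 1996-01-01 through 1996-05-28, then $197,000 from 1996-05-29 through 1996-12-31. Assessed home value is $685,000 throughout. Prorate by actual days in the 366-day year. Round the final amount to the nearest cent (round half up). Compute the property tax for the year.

$6,478.74

1996-01-01 to 1996-05-28: 149 days, exemption $600,000 → ($685,000 − $600,000) × 2% × 149/366 = $692.0765
1996-05-29 to 1996-12-31: 217 days, exemption $197,000 → ($685,000 − $197,000) × 2% × 217/366 = $5,786.6667
Total = $6,478.7432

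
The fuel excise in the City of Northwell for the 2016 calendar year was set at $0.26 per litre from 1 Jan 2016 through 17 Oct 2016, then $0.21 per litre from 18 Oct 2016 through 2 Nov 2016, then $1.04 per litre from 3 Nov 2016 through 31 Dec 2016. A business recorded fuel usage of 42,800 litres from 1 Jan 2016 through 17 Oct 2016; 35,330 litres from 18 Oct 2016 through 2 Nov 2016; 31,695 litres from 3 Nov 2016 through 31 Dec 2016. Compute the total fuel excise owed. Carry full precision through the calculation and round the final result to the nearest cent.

$51,510.10

1 Jan – 17 Oct 2016: 42,800 litres at $0.26/litre → $11,128.00
18 Oct – 2 Nov 2016: 35,330 litres at $0.21/litre → $7,419.30
3 Nov – 31 Dec 2016: 31,695 litres at $1.04/litre → $32,962.80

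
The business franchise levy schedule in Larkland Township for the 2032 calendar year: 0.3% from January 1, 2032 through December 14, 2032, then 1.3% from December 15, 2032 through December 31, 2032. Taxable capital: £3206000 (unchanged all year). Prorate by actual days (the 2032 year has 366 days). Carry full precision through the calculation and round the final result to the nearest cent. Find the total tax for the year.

£11107.13

January 1 – December 14, 2032: 349 days at 0.3% → £3206000 × 0.3% × 349/366 = £9171.2623
December 15 – December 31, 2032: 17 days at 1.3% → £3206000 × 1.3% × 17/366 = £1935.8634
Total = £11107.1257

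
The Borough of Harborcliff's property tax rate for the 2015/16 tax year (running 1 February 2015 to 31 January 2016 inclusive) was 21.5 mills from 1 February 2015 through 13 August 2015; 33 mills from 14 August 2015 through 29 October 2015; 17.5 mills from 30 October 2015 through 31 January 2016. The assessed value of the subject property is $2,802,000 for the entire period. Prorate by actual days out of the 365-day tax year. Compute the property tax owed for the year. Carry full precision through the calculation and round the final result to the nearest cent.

1 February – 13 August 2015: 194 days at 21.5 mills → $2,802,000 × 2.15% × 194/365 = $32,019.5671
14 August – 29 October 2015: 77 days at 33 mills → $2,802,000 × 3.3% × 77/365 = $19,506.5260
30 October 2015 – 31 January 2016: 94 days at 17.5 mills → $2,802,000 × 1.75% × 94/365 = $12,628.1918
Total = $64,154.2849

$64,154.28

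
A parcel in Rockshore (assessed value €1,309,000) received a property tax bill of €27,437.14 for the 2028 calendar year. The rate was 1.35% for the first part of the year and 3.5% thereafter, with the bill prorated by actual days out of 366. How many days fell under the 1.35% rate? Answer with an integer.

239 days

Let d = days at the first rate; then 366 − d days at the second rate.
€1,309,000 × [1.35%·d + 3.5%·(366−d)] / 366 = €27,437.14
Solving gives d = 239, so the new rate took effect on August 27, 2028.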